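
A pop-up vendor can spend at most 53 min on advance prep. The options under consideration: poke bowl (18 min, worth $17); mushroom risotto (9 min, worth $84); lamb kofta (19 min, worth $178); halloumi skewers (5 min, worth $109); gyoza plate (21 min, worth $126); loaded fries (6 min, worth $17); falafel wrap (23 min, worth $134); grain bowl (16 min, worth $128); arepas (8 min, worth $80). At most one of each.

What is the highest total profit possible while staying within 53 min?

499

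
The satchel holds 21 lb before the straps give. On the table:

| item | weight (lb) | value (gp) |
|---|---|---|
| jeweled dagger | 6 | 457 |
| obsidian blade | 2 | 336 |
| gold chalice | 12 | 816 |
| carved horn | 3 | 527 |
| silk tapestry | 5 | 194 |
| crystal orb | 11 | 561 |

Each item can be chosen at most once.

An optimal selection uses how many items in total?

Best achievable value is 1800.
One optimal bundle: jeweled dagger + gold chalice + carved horn (21 lb).
Every optimal selection uses 3 items.

3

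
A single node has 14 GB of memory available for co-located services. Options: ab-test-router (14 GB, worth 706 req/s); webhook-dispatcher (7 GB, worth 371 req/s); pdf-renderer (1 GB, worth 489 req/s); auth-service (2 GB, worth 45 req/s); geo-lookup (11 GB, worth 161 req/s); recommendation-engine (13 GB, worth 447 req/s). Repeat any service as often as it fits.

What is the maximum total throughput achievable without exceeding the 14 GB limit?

6846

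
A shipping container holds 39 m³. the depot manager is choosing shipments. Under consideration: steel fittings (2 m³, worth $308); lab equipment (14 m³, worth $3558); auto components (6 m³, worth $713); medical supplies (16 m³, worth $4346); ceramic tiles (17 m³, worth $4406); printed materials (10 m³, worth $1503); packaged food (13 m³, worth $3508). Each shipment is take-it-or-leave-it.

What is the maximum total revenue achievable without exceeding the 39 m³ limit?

By revenue per m³: medical supplies 271.62, packaged food 269.85, ceramic tiles 259.18 lead.
The ratio heuristic lands on steel fittings + auto components + medical supplies + packaged food (8875) but leaves 2 m³ idle.
Replace steel fittings and packaged food with ceramic tiles: the trade gains 590 net, giving 9465 at 39 m³.
Runner-up medical supplies + printed materials + packaged food tops out at 9357.

9465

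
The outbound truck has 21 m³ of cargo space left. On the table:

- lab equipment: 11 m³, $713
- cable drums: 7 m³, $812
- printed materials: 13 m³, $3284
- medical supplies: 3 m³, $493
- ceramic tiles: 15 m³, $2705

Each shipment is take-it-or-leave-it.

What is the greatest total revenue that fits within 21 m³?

4096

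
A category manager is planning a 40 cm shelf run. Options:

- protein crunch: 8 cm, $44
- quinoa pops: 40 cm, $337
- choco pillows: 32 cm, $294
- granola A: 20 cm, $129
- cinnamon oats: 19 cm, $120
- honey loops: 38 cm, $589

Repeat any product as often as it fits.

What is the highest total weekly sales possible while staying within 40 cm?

Ranking by ratio (weekly sales/cm): honey loops 15.50, choco pillows 9.19, quinoa pops 8.43, granola A 6.45.
Best packing: honey loops — 38 cm, 589 total.
Nothing else within 40 cm beats 589.

589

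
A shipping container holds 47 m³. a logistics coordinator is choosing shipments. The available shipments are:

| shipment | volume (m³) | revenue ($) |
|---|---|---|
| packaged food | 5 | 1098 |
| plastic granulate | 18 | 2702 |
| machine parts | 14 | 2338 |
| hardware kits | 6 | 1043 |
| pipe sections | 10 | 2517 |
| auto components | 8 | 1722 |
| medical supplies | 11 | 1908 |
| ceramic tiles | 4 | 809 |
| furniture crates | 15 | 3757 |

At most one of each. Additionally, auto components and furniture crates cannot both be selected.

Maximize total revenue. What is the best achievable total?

10323

Taking packaged food + hardware kits + pipe sections + medical supplies + furniture crates: 47 m³ used, 10323 in revenue.
Nothing else feasible within 47 m³ beats 10323.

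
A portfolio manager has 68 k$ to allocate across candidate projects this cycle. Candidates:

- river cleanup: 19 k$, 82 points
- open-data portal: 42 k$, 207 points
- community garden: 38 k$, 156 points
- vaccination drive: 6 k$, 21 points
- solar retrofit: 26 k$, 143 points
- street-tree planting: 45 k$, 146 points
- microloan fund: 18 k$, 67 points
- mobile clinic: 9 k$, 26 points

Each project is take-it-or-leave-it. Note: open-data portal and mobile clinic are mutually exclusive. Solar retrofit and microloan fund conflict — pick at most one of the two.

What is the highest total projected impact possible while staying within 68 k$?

The ratio ordering already packs tightly: open-data portal + solar retrofit, 68 k$, 350.
No other feasible combination exceeds 350.

350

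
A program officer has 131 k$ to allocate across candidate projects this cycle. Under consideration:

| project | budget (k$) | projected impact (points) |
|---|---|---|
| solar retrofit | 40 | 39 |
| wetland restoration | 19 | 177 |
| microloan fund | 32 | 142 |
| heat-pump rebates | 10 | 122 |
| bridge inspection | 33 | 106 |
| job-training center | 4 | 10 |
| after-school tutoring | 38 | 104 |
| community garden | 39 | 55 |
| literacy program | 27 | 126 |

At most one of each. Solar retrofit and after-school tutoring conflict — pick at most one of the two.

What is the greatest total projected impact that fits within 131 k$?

Density check — heat-pump rebates 12.20, wetland restoration 9.32, literacy program 4.67 are the best per k$.
Best packing: wetland restoration + microloan fund + heat-pump rebates + bridge inspection + job-training center + literacy program — 125 k$, 683 total.
The closest alternative, wetland restoration + microloan fund + heat-pump rebates + job-training center + after-school tutoring + literacy program, reaches only 681.

683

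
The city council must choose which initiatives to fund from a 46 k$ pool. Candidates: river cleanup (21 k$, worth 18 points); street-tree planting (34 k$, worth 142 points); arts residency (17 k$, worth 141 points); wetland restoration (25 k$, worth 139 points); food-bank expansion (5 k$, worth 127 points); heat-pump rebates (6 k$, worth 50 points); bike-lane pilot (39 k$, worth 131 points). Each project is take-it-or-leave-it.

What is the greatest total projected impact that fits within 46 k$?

By projected impact per k$: food-bank expansion 25.40, heat-pump rebates 8.33, arts residency 8.29, wetland restoration 5.56 lead.
Taking the top-ratio projects first gives arts residency + food-bank expansion + heat-pump rebates for 318 (28 k$).
Replace arts residency with street-tree planting: the trade gains 1 net, giving 319 at 45 k$.

319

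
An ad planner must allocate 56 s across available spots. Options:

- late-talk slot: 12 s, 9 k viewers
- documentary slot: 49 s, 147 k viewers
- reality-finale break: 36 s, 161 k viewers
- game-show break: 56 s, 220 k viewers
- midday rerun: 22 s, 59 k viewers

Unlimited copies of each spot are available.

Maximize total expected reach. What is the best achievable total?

220

Greedy by ratio would take late-talk slot + reality-finale break: 48 s used, total 170.
Dropping late-talk slot and reality-finale break frees 48 s; slotting in game-show break (56 s) lifts the total to 220 at 56 s.
Nothing else within 56 s beats 220.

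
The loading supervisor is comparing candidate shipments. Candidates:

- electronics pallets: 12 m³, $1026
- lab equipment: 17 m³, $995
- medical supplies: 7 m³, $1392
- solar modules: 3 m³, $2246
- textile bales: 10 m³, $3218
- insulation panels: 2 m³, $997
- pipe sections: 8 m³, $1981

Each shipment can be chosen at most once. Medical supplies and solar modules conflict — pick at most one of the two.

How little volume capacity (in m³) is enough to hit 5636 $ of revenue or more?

15

Look for the lowest-volume combination reaching 5636.
solar modules + textile bales + insulation panels reaches 6461 using 15 m³.
Below 15 m³ the best achievable stays under 5636.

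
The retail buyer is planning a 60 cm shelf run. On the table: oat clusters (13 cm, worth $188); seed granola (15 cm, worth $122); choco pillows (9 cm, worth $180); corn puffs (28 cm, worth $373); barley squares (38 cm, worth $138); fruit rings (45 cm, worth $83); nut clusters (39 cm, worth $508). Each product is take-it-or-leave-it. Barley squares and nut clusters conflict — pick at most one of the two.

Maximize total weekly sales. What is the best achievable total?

741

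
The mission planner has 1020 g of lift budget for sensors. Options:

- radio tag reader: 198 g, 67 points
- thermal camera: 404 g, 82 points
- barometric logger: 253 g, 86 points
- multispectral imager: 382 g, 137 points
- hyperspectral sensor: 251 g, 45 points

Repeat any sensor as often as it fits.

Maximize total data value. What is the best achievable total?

Best packing: barometric logger + 2×multispectral imager — 1017 g, 360 total.
Every other selection either busts 1020 g or fails to beat 360.

360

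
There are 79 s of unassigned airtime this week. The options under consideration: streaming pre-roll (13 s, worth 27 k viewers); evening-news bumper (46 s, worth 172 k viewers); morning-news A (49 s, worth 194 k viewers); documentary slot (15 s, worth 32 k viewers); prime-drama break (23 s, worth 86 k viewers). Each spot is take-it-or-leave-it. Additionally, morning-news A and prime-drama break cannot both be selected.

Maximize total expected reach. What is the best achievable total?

258

Ranking by ratio (expected reach/s): morning-news A 3.96, evening-news bumper 3.74, prime-drama break 3.74.
Best packing: evening-news bumper + prime-drama break — 69 s, 258 total.
Runner-up streaming pre-roll + morning-news A + documentary slot tops out at 253.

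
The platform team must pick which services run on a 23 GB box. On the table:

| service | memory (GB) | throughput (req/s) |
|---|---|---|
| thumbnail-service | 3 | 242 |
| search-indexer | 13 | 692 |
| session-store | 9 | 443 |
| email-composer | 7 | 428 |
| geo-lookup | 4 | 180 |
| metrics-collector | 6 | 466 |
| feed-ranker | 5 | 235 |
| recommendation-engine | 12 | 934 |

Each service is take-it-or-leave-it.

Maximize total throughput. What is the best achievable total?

Ranking by ratio (throughput/GB): thumbnail-service 80.67, recommendation-engine 77.83, metrics-collector 77.67, email-composer 61.14.
Best packing: thumbnail-service + metrics-collector + recommendation-engine — 21 GB, 1642 total.
An exhaustive check of the 256 subsets confirms 1642.

1642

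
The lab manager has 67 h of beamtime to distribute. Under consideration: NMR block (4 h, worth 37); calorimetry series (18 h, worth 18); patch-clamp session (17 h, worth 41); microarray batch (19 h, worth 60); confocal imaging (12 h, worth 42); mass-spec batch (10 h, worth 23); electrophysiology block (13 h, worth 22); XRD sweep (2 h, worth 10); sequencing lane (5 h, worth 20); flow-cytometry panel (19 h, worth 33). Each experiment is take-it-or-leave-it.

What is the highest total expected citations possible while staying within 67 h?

223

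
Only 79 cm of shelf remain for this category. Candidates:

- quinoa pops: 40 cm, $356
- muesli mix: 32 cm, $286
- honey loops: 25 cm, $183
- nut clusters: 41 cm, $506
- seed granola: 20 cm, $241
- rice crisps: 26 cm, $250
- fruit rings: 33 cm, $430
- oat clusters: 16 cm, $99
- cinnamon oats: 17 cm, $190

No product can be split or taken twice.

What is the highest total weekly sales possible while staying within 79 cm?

Taking the top-ratio products first gives nut clusters + fruit rings for 936 (74 cm).
Dropping fruit rings frees 33 cm; slotting in seed granola + cinnamon oats (37 cm) lifts the total to 937 at 78 cm.
The closest alternative, nut clusters + fruit rings, reaches only 936.

937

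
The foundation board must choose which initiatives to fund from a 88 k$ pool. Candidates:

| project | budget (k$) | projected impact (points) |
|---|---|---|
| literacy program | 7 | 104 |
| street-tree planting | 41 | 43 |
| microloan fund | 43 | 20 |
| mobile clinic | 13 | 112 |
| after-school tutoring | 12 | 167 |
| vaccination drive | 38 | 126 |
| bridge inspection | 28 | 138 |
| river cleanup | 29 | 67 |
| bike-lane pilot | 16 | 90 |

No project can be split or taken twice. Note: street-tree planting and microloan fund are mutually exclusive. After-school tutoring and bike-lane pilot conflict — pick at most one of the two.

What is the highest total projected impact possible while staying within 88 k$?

535

Density check — literacy program 14.86, after-school tutoring 13.92, mobile clinic 8.62 are the best per k$.
Literacy program + after-school tutoring + vaccination drive + bridge inspection uses 85 of the 88 k$ and totals 535.
The closest alternative, literacy program + mobile clinic + after-school tutoring + bridge inspection, reaches only 521.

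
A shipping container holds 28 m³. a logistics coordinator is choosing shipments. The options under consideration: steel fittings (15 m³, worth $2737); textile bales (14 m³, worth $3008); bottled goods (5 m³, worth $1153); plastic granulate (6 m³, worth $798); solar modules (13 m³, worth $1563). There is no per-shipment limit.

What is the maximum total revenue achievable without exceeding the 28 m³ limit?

6016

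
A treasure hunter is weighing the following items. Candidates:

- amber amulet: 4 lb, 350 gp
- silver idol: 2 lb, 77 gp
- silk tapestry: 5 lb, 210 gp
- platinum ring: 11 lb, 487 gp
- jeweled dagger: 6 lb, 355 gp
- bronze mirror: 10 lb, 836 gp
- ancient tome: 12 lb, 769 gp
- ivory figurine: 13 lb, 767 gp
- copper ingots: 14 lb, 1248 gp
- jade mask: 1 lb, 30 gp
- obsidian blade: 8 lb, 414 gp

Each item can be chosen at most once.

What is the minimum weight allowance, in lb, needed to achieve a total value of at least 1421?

Minimise lb subject to total value ≥ 1421.
Taking amber amulet + copper ingots gives 1598 (≥ 1421) for 18 lb.
Any bundle with less than 18 lb falls short of 1421.

18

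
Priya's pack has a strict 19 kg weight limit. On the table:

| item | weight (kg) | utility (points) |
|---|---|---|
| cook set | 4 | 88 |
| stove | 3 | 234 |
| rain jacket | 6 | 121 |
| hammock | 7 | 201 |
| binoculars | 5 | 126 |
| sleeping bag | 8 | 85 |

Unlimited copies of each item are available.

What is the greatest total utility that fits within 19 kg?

1404

6×stove uses 18 of the 19 kg and totals 1404.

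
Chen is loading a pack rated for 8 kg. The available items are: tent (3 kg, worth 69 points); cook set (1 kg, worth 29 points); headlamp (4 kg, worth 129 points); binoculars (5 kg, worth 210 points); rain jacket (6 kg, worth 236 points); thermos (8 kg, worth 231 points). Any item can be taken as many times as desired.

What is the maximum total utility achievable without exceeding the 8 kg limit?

297

By utility per kg: binoculars 42.00, rain jacket 39.33, headlamp 32.25 lead.
The ratio ordering already packs tightly: 3×cook set + binoculars, 8 kg, 297.
Every other selection either busts 8 kg or fails to beat 297.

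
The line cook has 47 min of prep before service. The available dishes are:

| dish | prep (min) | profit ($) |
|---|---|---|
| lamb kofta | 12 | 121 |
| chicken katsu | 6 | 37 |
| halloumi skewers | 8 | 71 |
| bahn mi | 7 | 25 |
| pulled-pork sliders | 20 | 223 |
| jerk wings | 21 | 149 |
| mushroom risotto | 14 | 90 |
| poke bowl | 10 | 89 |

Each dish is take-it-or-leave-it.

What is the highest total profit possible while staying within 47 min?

452

Filling by ratio: lamb kofta + pulled-pork sliders + poke bowl for 433, with 5 min left unused.
Replace poke bowl with chicken katsu + halloumi skewers: the trade gains 19 net, giving 452 at 46 min.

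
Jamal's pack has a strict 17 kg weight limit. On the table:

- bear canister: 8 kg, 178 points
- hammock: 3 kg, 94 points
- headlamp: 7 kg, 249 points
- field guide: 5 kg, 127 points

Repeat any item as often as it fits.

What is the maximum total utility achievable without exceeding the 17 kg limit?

592

Taking hammock + 2×headlamp: 17 kg used, 592 in utility.
No other feasible combination exceeds 592.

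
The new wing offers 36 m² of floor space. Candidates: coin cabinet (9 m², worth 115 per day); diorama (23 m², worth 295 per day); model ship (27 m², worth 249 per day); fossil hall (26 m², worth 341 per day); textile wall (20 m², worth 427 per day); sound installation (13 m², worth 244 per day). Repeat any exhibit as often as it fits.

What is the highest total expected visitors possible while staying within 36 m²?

Density check — textile wall 21.35, sound installation 18.77, fossil hall 13.12, diorama 12.83 are the best per m².
The ratio ordering already packs tightly: textile wall + sound installation, 33 m², 671.

671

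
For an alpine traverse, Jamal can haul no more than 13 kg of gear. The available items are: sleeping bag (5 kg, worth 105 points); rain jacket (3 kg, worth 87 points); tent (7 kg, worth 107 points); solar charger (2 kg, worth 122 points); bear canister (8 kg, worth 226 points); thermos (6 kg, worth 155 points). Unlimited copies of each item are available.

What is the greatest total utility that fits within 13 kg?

732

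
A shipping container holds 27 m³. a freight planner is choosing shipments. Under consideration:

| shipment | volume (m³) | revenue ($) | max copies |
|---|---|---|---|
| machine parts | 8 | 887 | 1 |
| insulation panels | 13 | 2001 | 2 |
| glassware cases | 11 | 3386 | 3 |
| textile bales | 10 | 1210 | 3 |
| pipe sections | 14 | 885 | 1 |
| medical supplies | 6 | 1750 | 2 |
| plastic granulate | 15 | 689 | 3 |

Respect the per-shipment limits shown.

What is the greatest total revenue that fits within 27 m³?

6886

By revenue per m³: glassware cases 307.82, medical supplies 291.67, insulation panels 153.92, textile bales 121.00 lead.
The ratio heuristic lands on 2×glassware cases (6772) but leaves 5 m³ idle.
The 11 m³ tied up in glassware cases is better spent on 2×medical supplies — total rises to 6886 (23 m³).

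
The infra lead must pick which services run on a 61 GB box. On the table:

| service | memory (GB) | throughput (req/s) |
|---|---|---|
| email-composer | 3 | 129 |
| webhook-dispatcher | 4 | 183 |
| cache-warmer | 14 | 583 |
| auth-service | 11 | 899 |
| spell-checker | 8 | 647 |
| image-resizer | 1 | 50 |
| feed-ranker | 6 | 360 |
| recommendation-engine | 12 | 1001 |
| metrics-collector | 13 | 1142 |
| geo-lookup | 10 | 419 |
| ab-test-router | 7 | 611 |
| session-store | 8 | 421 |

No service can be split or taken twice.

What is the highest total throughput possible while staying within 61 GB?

4843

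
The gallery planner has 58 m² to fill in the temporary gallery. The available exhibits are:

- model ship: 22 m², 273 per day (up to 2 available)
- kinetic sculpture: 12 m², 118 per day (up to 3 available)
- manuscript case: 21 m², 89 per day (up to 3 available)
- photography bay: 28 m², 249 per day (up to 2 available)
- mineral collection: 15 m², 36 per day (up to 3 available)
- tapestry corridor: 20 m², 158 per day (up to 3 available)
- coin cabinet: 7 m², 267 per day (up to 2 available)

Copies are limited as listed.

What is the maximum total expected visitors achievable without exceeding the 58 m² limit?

1080

Taking 2×model ship + 2×coin cabinet: 58 m² used, 1080 in expected visitors.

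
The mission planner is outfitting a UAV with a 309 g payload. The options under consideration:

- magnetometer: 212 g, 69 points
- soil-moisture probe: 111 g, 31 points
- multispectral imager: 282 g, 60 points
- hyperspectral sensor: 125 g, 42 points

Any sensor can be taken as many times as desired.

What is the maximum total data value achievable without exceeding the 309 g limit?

84

Taking 2×hyperspectral sensor: 250 g used, 84 in data value.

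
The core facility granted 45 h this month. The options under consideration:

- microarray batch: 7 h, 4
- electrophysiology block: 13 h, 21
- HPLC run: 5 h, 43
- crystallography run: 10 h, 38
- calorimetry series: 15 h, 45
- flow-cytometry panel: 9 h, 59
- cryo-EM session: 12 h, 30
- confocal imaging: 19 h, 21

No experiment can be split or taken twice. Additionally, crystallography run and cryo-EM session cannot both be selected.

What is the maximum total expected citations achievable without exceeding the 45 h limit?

185

Ranking by ratio (expected citations/h): HPLC run 8.60, flow-cytometry panel 6.56, crystallography run 3.80, calorimetry series 3.00.
Taking HPLC run + crystallography run + calorimetry series + flow-cytometry panel: 39 h used, 185 in expected citations.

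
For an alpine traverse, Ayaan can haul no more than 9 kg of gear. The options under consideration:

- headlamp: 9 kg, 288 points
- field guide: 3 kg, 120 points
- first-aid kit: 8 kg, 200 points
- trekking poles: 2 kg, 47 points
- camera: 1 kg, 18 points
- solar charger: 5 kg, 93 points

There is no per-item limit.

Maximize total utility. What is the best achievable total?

360

The ratio ordering already packs tightly: 3×field guide, 9 kg, 360.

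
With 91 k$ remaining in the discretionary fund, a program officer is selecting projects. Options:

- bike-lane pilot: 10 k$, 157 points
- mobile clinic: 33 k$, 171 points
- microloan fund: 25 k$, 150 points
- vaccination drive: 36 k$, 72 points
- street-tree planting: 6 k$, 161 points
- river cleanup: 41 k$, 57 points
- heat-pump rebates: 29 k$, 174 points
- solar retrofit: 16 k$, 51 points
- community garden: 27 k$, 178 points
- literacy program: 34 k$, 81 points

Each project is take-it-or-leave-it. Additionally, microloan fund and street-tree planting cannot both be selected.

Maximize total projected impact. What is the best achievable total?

By projected impact per k$: street-tree planting 26.83, bike-lane pilot 15.70, community garden 6.59 lead.
Best packing: bike-lane pilot + street-tree planting + heat-pump rebates + solar retrofit + community garden — 88 k$, 721 total.
The spare 3 k$ is too small for any remaining project, and no feasible exchange beats 721.

721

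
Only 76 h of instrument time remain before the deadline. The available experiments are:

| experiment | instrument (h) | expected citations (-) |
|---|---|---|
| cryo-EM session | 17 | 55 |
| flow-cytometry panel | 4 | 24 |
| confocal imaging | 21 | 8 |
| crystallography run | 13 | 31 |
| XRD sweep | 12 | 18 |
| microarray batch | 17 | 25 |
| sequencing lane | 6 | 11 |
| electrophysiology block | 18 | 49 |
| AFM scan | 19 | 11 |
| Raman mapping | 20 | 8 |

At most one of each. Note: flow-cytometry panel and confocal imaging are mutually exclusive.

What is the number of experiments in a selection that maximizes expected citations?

6

The maximum expected citations within 76 h is 195.
cryo-EM session + flow-cytometry panel + crystallography run + microarray batch + sequencing lane + electrophysiology block hits 195 at 75 h.
All optima have 6 experiments.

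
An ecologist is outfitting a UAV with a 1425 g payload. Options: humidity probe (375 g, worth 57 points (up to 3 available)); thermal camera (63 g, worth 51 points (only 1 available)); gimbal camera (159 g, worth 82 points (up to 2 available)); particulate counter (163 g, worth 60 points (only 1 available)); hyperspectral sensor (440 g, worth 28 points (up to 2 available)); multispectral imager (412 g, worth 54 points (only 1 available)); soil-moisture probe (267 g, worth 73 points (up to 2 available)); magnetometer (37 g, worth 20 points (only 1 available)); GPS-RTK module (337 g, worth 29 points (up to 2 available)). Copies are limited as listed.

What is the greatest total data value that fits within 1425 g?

Filling by ratio: thermal camera + 2×gimbal camera + particulate counter + 2×soil-moisture probe + magnetometer for 441, with 310 g left unused.
Dropping magnetometer frees 37 g; slotting in GPS-RTK module (337 g) lifts the total to 450 at 1415 g.
The spare 10 g is too small for any remaining sensor, and no exchange beats 450.

450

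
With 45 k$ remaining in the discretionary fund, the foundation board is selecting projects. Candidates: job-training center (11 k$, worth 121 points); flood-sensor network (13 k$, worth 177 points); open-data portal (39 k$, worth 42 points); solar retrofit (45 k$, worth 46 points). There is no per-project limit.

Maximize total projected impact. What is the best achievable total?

531

3×flood-sensor network uses 39 of the 45 k$ and totals 531.
Every other selection either busts 45 k$ or fails to beat 531.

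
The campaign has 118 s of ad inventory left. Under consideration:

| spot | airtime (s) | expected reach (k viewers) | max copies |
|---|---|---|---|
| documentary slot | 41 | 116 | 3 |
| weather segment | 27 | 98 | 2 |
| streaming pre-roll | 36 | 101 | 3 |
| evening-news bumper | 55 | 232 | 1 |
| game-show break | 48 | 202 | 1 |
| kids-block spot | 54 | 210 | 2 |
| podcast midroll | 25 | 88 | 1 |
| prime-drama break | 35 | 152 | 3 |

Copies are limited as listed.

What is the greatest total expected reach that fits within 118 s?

By expected reach per s: prime-drama break 4.34, evening-news bumper 4.22, game-show break 4.21, kids-block spot 3.89 lead.
A density-first pass picks 3×prime-drama break — 456 at 105 s.
Dropping prime-drama break frees 35 s; slotting in game-show break (48 s) lifts the total to 506 at 118 s.
Nothing else within 118 s beats 506.

506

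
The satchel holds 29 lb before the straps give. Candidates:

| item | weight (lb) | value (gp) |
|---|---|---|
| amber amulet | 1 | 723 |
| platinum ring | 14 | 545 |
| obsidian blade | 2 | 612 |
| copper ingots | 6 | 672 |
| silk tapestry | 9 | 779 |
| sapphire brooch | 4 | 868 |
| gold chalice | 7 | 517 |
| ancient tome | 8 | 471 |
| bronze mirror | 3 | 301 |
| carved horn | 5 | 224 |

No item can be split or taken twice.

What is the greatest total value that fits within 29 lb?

4171

A density-first pass picks amber amulet + obsidian blade + copper ingots + silk tapestry + sapphire brooch + bronze mirror — 3955 at 25 lb.
Replace bronze mirror with gold chalice: the trade gains 216 net, giving 4171 at 29 lb.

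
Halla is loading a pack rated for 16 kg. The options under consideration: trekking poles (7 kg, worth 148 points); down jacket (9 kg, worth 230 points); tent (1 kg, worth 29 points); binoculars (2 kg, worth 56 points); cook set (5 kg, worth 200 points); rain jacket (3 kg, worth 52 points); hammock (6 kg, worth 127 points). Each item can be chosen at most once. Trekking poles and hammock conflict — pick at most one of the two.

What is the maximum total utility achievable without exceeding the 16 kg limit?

486

By utility per kg: cook set 40.00, tent 29.00, binoculars 28.00 lead.
Filling by ratio: tent + binoculars + cook set + hammock for 412, with 2 kg left unused.
The 7 kg tied up in tent and hammock is better spent on down jacket — total rises to 486 (16 kg).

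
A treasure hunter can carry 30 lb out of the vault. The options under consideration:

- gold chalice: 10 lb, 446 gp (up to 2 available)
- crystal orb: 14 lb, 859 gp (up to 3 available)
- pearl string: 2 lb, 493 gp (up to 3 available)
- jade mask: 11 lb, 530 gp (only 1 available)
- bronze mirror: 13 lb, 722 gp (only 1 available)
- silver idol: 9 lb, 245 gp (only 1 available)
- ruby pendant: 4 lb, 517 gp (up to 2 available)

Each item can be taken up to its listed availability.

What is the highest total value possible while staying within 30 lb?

3372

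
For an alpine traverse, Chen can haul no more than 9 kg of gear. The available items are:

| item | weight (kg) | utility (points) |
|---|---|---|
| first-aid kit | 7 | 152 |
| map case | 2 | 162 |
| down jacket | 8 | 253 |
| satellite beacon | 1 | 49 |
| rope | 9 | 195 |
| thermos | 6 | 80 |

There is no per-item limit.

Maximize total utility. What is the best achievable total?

697

Ranking by ratio (utility/kg): map case 81.00, satellite beacon 49.00, down jacket 31.62, first-aid kit 21.71.
4×map case + satellite beacon uses 9 of the 9 kg and totals 697.
No other feasible combination exceeds 697.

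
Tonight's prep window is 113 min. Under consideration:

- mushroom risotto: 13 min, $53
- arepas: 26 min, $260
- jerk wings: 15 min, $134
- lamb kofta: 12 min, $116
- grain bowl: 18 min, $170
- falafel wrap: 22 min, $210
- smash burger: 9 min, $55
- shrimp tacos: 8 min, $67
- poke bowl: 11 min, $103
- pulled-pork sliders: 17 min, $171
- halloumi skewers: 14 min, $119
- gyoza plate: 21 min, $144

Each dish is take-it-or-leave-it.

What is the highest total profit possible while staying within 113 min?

1073

The ratio heuristic lands on arepas + lamb kofta + grain bowl + falafel wrap + poke bowl + pulled-pork sliders (1030) but leaves 7 min idle.
Dropping falafel wrap frees 22 min; slotting in jerk wings + halloumi skewers (29 min) lifts the total to 1073 at 113 min.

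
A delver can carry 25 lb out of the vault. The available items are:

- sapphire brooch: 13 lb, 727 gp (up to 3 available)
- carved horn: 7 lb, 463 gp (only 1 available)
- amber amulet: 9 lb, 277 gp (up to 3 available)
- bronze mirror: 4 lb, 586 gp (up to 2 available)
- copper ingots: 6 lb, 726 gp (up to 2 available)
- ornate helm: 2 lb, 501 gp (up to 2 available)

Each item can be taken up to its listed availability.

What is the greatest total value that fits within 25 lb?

Density check — ornate helm 250.50, bronze mirror 146.50, copper ingots 121.00, carved horn 66.14 are the best per lb.
2×bronze mirror + 2×copper ingots + 2×ornate helm uses 24 of the 25 lb and totals 3626.
That's the maximum — no swap from here does better than 3626.

3626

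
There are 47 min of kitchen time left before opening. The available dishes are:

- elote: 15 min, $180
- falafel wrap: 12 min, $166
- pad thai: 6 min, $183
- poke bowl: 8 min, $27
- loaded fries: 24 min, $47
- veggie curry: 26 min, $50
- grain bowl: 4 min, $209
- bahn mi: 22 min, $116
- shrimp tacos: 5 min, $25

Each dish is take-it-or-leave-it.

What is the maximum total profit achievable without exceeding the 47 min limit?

765

Filling by ratio: elote + falafel wrap + pad thai + grain bowl + shrimp tacos for 763, with 5 min left unused.
The 5 min tied up in shrimp tacos is better spent on poke bowl — total rises to 765 (45 min).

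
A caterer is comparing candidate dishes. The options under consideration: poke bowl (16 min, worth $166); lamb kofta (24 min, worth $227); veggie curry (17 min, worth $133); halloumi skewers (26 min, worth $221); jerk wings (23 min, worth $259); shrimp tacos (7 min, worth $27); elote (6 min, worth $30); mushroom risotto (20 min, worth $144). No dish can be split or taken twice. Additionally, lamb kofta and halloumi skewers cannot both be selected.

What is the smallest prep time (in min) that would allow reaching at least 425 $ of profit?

Minimise min subject to total profit ≥ 425.
poke bowl + jerk wings reaches 425 using 39 min.
Any bundle with less than 39 min falls short of 425.

39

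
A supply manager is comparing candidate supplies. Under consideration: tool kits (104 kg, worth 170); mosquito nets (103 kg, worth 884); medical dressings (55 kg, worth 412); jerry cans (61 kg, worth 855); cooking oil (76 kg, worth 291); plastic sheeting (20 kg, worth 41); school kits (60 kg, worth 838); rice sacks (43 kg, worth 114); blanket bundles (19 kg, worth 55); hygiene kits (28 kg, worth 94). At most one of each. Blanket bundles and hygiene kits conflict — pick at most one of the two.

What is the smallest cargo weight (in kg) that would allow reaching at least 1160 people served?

Need the lightest bundle worth ≥ 1160.
Taking medical dressings + school kits gives 1250 (≥ 1160) for 115 kg.
Below 115 kg the best achievable stays under 1160.

115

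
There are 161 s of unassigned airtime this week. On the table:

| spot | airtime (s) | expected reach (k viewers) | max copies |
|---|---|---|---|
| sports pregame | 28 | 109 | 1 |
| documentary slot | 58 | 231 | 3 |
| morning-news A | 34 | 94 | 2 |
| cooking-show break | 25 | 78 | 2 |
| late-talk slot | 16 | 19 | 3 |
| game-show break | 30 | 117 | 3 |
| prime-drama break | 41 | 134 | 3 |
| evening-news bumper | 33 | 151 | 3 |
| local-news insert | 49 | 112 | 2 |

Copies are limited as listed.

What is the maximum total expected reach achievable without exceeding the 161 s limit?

Taking the top-ratio spots first gives documentary slot + 3×evening-news bumper for 684 (157 s).
Replace documentary slot with 2×game-show break: the trade gains 3 net, giving 687 at 159 s.
No other feasible combination exceeds 687.

687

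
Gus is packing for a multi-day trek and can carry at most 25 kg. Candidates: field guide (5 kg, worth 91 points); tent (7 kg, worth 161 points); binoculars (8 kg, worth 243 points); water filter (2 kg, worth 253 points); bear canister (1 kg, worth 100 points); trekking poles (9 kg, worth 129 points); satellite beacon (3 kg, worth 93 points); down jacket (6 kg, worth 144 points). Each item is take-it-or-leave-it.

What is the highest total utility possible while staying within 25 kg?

924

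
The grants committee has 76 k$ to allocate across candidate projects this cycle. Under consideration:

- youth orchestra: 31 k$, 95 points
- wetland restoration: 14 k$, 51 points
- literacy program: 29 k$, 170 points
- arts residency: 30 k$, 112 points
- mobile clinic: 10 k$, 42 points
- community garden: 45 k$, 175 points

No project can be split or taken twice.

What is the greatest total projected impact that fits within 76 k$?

By projected impact per k$: literacy program 5.86, mobile clinic 4.20, community garden 3.89, arts residency 3.73 lead.
A density-first pass picks literacy program + arts residency + mobile clinic — 324 at 69 k$.
Replace arts residency and mobile clinic with community garden: the trade gains 21 net, giving 345 at 74 k$.
The closest alternative, wetland restoration + literacy program + arts residency, reaches only 333.

345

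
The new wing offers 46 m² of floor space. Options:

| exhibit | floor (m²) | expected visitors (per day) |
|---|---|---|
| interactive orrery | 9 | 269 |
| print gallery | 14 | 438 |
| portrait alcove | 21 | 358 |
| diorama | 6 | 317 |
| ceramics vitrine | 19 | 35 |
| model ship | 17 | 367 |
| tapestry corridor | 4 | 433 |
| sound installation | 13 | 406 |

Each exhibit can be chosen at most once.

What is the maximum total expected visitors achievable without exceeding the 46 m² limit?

1863

Ranking by ratio (expected visitors/m²): tapestry corridor 108.25, diorama 52.83, print gallery 31.29, sound installation 31.23.
Taking interactive orrery + print gallery + diorama + tapestry corridor + sound installation: 46 m² used, 1863 in expected visitors.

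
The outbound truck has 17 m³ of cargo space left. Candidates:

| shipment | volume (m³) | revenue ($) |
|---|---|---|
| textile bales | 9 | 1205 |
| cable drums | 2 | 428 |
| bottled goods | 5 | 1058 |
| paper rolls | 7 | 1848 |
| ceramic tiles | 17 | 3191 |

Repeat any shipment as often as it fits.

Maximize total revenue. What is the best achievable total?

Taking cable drums + 2×paper rolls: 16 m³ used, 4124 in revenue.
No other feasible combination exceeds 4124.

4124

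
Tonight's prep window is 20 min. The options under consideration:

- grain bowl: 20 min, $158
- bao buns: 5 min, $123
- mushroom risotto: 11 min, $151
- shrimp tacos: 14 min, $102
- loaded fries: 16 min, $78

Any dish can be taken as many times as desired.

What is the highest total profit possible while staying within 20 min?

492

Best packing: 4×bao buns — 20 min, 492 total.
No other feasible combination exceeds 492.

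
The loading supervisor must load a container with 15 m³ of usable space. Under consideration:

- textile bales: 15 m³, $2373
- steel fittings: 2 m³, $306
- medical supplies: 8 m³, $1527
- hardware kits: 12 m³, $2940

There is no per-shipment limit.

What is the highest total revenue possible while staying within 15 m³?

Taking steel fittings + hardware kits: 14 m³ used, 3246 in revenue.
No other feasible combination exceeds 3246.

3246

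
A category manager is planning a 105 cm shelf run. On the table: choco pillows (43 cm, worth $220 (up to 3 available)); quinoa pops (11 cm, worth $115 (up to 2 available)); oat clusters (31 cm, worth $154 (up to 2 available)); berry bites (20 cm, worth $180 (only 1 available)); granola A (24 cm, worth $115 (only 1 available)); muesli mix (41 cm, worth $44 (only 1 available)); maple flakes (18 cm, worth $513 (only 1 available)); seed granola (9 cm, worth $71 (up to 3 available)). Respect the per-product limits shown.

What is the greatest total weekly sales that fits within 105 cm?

Density check — maple flakes 28.50, quinoa pops 10.45, berry bites 9.00 are the best per cm.
Greedy by ratio would take 2×quinoa pops + berry bites + maple flakes + 3×seed granola: 87 cm used, total 1136.
Replace seed granola with granola A: the trade gains 44 net, giving 1180 at 102 cm.

1180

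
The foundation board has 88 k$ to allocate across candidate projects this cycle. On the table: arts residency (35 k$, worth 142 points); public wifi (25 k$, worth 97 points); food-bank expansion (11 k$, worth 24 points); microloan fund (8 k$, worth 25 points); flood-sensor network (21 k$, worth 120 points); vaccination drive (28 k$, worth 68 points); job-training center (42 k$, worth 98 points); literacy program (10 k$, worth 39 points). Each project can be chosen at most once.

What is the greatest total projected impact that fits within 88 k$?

Taking the top-ratio projects first gives arts residency + food-bank expansion + microloan fund + flood-sensor network + literacy program for 350 (85 k$).
Dropping food-bank expansion and microloan fund and literacy program frees 29 k$; slotting in public wifi (25 k$) lifts the total to 359 at 81 k$.
No other feasible combination exceeds 359.

359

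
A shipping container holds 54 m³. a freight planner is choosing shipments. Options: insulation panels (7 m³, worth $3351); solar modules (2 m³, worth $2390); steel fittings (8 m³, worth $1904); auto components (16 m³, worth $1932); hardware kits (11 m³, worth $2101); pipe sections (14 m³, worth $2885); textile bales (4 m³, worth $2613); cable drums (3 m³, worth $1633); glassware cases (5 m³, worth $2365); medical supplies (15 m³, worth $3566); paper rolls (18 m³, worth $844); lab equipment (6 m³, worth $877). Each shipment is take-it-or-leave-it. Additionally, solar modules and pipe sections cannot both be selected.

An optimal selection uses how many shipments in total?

Optimal total is 18896.
For example insulation panels + solar modules + hardware kits + textile bales + cable drums + glassware cases + medical supplies + lab equipment achieves it, using 53 m³.
Every optimal selection uses 8 shipments.

8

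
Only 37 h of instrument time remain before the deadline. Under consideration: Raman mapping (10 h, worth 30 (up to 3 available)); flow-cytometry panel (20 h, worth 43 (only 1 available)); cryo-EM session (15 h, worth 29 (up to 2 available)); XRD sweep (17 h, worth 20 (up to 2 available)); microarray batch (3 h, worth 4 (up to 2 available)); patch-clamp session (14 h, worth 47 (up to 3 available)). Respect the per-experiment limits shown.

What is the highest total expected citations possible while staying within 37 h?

111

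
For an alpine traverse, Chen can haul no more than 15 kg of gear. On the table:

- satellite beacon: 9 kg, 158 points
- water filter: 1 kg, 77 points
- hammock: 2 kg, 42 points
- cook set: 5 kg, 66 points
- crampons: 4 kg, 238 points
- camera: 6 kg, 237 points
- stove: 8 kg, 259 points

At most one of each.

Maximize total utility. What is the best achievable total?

616

Ranking by ratio (utility/kg): water filter 77.00, crampons 59.50, camera 39.50, stove 32.38.
The ratio heuristic lands on water filter + hammock + crampons + camera (594) but leaves 2 kg idle.
Dropping camera frees 6 kg; slotting in stove (8 kg) lifts the total to 616 at 15 kg.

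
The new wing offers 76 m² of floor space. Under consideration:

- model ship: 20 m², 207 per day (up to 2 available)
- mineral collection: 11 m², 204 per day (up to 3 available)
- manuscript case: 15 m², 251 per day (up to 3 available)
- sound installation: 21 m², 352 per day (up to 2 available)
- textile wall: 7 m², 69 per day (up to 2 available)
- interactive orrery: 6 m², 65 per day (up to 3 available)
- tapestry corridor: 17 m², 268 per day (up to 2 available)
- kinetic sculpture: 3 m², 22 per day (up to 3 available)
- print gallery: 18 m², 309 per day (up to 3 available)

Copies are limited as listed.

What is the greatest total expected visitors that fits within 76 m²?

1335

Ranking by ratio (expected visitors/m²): mineral collection 18.55, print gallery 17.17, sound installation 16.76.
The ratio heuristic lands on 3×mineral collection + interactive orrery + 2×print gallery (1295) but leaves 1 m² idle.
Dropping mineral collection and interactive orrery frees 17 m²; slotting in print gallery (18 m²) lifts the total to 1335 at 76 m².
Every other selection either busts 76 m² or exceeds an availability limit or fails to beat 1335.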